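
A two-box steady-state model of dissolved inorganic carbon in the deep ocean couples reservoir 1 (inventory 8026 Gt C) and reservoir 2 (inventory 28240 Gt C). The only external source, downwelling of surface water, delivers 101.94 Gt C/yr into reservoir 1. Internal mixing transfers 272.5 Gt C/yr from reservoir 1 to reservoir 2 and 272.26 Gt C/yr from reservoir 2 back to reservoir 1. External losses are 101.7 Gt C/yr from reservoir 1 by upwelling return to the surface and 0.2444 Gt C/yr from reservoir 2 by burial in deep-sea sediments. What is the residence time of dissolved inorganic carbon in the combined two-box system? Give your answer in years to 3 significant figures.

For the system as a whole, the A↔B exchange is internal and contributes nothing to the throughput; only the external sinks remove mass.
M_total = 8026 + 28240 = 36266 Gt C.
ΣF_external_out = 101.7 + 0.2444 = 101.94 Gt C/yr.
τ = M_total / ΣF_ext = 36266 / 101.94 = 355.7 yr.

356 yr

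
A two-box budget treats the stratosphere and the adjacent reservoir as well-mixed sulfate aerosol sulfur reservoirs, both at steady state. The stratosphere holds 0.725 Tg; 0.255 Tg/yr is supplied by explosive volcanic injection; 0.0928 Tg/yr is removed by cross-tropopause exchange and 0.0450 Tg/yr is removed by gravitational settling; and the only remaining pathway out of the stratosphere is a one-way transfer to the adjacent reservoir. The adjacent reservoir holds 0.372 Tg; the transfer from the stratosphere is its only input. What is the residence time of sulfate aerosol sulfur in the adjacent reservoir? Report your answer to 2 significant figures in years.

3.2 yr

Balance the stratosphere: ΣF_in = 0.25500 Tg/yr.
Transfer to the adjacent reservoir = ΣF_in − (0.0928 + 0.0450) = 0.11720 Tg/yr.
At steady state the output of the adjacent reservoir equals its input, 0.11720 Tg/yr.
τ = M / F = 0.372 / 0.11720 = 3.174 yr.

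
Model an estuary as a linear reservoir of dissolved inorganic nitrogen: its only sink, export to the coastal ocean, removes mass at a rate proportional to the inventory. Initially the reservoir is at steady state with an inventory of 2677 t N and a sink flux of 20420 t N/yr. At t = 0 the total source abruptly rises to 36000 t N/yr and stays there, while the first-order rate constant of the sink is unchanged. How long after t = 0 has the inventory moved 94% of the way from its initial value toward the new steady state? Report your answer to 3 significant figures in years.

0.369 yr

τ = M₀/F₀ = 2677/20420 = 0.1311 yr.
The remaining gap fraction is e^(−t/τ); 94% covered ⇒ e^(−t/τ) = 0.0600.
t = −τ ln(0.0600) = 0.1311 × 2.813 = 0.3688 yr.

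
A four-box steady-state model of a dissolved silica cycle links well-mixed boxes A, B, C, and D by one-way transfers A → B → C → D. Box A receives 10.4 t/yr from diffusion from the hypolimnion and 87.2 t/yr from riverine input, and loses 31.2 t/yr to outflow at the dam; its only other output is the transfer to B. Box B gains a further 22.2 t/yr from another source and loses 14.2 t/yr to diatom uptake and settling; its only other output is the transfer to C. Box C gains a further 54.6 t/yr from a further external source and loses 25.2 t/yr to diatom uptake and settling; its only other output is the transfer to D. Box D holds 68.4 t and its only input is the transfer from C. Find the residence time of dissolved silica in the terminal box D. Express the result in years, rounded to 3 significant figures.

0.659 yr

Box A: F(A→B) = (10.4 + 87.2) − 31.2 = 66.400 t/yr.
Box B: F(B→C) = (66.400 + 22.2) − 14.2 = 74.400 t/yr.
Box C: F(C→D) = (74.400 + 54.6) − 25.2 = 103.80 t/yr.
Box D throughput = its input = 103.80 t/yr; τ = 68.4 / 103.80 = 0.6590 yr.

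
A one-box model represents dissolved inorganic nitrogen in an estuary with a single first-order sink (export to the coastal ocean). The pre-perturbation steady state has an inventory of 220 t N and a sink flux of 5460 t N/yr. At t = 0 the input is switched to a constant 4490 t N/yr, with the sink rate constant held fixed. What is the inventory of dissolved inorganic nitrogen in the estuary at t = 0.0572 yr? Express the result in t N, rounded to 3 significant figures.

190 t N

τ = M₀/F₀ = 220/5460 = 0.04029 yr; rate constant k = 1/τ.
New steady state M_∞ = F₁/k = F₁·τ = 4490 × 0.04029 = 180.92 t N.
M(t) = M_∞ + (M₀ − M_∞)·e^(−t/τ); t/τ = 0.0572/0.04029 = 1.420, so e^(−t/τ) = 0.2418.
M(t) = 180.92 + 39.08 × 0.2418 = 190.37 t N.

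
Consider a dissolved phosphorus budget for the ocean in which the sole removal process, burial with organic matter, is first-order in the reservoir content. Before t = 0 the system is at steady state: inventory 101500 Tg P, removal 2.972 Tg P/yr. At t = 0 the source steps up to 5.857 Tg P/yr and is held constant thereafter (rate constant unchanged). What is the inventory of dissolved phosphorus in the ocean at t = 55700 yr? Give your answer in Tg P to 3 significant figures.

τ = M₀/F₀ = 101500/2.972 = 34150 yr; rate constant k = 1/τ.
New steady state M_∞ = F₁/k = F₁·τ = 5.857 × 34150 = 200030 Tg P.
M(t) = M_∞ + (M₀ − M_∞)·e^(−t/τ); t/τ = 55700/34150 = 1.631, so e^(−t/τ) = 0.1957.
M(t) = 200030 − 98530 × 0.1957 = 180740 Tg P.

181000 Tg P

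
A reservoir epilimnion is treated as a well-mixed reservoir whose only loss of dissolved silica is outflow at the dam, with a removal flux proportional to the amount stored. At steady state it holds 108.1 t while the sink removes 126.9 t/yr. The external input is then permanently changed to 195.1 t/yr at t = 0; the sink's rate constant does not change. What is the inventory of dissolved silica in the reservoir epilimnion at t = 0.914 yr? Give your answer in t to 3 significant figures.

146 t

Residence time τ = M₀/F₀ = 0.8519 yr. The eventual steady state is M_∞ = M₀·(F₁/F₀) = 108.1 × 195.1/126.9 = 166.20 t.
The anomaly ΔM(t) = M(t) − M_∞ decays as ΔM₀·e^(−t/τ) with ΔM₀ = 108.1 − 166.20 = −58.10 t.
At t = 0.914 yr, e^(−t/τ) = e^(−1.073) = 0.3420, so ΔM = −19.87 t and M = 166.20 − 19.87 = 146.33 t.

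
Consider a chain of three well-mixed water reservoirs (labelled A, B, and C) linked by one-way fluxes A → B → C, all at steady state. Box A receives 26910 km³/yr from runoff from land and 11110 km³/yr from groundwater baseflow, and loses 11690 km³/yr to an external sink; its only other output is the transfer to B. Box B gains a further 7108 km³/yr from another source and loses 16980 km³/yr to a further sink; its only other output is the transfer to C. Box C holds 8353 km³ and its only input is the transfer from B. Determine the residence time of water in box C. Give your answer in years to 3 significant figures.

0.508 yr

Box A: F(A→B) = (26910 + 11110) − 11690 = 26330 km³/yr.
Box B: F(B→C) = (26330 + 7108) − 16980 = 16458 km³/yr.
Box C throughput = its input = 16458 km³/yr; τ = 8353 / 16458 = 0.5075 yr.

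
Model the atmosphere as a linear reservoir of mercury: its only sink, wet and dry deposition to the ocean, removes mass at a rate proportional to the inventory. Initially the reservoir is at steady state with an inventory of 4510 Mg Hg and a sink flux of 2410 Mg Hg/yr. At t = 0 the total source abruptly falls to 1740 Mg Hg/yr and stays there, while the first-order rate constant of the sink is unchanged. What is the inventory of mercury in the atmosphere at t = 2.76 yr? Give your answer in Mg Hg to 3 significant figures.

The sink rate constant is k = F₀/M₀ = 2410/4510 = 0.5344 yr⁻¹.
Solving dM/dt = F₁ − kM with M(0) = M₀ gives M(t) = F₁/k + (M₀ − F₁/k)·e^(−kt).
F₁/k = 1740/0.5344 = 3256.2 Mg Hg; kt = 0.5344 × 2.76 = 1.475, e^(−kt) = 0.2288.
M(2.76) = 3256.2 + (4510 − 3256.2) × 0.2288 = 3256.2 + 286.9 = 3543.1 Mg Hg.

3540 Mg Hg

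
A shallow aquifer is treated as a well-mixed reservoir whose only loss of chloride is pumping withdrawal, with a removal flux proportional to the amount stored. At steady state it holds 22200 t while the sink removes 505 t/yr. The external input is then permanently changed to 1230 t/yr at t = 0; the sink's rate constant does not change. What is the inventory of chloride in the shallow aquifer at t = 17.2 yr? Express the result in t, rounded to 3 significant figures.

The sink rate constant is k = F₀/M₀ = 505/22200 = 0.02275 yr⁻¹.
Solving dM/dt = F₁ − kM with M(0) = M₀ gives M(t) = F₁/k + (M₀ − F₁/k)·e^(−kt).
F₁/k = 1230/0.02275 = 54071 t; kt = 0.02275 × 17.2 = 0.3913, e^(−kt) = 0.6762.
M(17.2) = 54071 + (22200 − 54071) × 0.6762 = 54071 − 21550 = 32520 t.

32500 t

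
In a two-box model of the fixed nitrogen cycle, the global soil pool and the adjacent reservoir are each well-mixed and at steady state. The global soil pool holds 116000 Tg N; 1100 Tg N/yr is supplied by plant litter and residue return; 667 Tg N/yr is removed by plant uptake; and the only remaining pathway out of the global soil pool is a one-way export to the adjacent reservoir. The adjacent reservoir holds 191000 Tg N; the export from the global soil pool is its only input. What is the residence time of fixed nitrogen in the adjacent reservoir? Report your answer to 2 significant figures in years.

440 yr

Balance the global soil pool: ΣF_in = 1100.0 Tg N/yr.
Export to the adjacent reservoir = ΣF_in − (667) = 433.00 Tg N/yr.
At steady state the output of the adjacent reservoir equals its input, 433.00 Tg N/yr.
τ = M / F = 191000 / 433.00 = 441.1 yr.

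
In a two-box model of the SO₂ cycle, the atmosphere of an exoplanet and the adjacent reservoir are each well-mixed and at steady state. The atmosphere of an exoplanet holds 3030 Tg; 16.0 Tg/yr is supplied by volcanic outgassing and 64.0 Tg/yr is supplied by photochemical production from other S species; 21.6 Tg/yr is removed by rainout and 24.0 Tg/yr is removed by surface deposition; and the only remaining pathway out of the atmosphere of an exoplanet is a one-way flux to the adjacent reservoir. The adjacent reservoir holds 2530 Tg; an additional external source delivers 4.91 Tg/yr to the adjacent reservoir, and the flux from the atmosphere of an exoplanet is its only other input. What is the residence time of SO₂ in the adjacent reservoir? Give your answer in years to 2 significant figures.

64 yr

Balance the atmosphere of an exoplanet: ΣF_in = 16.0 + 64.0 = 80.000 Tg/yr.
Flux to the adjacent reservoir = ΣF_in − (21.6 + 24.0) = 34.400 Tg/yr.
Total input to the adjacent reservoir = 34.400 + 4.91 = 39.310 Tg/yr; at steady state this equals its total output.
τ = M / F = 2530 / 39.310 = 64.36 yr.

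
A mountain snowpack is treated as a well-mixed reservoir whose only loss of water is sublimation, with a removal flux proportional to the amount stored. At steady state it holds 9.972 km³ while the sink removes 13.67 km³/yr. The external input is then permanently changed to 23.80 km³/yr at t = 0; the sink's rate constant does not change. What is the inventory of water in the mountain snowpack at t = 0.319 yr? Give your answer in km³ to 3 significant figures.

12.6 km³

Residence time τ = M₀/F₀ = 0.7295 yr. The eventual steady state is M_∞ = M₀·(F₁/F₀) = 9.972 × 23.80/13.67 = 17.362 km³.
The anomaly ΔM(t) = M(t) − M_∞ decays as ΔM₀·e^(−t/τ) with ΔM₀ = 9.972 − 17.362 = −7.390 km³.
At t = 0.319 yr, e^(−t/τ) = e^(−0.4373) = 0.6458, so ΔM = −4.772 km³ and M = 17.362 − 4.772 = 12.590 km³.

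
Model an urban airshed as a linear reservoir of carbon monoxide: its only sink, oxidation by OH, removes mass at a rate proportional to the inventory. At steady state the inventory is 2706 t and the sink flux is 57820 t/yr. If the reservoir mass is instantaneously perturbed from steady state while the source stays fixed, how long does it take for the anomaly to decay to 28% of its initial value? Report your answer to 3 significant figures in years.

For a linear reservoir the anomaly decays as exp(−t/τ) with τ = M/F = 2706/57820 = 0.04680 yr.
exp(−t/τ) = 0.28 ⇒ t = −τ ln(0.28) = 0.04680 × 1.273 = 0.05958 yr.

0.0596 yr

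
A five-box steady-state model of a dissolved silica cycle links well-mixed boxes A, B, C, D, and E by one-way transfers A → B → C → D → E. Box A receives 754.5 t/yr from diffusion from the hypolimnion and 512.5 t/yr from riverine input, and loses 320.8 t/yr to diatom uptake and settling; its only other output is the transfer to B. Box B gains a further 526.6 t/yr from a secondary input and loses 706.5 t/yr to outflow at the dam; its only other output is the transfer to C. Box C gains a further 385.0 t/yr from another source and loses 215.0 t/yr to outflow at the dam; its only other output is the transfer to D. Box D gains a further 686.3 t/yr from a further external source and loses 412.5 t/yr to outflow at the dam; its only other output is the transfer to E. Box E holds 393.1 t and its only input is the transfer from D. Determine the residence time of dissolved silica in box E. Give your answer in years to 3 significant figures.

0.325 yr

Box A: F(A→B) = (754.5 + 512.5) − 320.8 = 946.20 t/yr.
Box B: F(B→C) = (946.20 + 526.6) − 706.5 = 766.30 t/yr.
Box C: F(C→D) = (766.30 + 385.0) − 215.0 = 936.30 t/yr.
Box D: F(D→E) = (936.30 + 686.3) − 412.5 = 1210.1 t/yr.
Box E throughput = its input = 1210.1 t/yr; τ = 393.1 / 1210.1 = 0.3248 yr.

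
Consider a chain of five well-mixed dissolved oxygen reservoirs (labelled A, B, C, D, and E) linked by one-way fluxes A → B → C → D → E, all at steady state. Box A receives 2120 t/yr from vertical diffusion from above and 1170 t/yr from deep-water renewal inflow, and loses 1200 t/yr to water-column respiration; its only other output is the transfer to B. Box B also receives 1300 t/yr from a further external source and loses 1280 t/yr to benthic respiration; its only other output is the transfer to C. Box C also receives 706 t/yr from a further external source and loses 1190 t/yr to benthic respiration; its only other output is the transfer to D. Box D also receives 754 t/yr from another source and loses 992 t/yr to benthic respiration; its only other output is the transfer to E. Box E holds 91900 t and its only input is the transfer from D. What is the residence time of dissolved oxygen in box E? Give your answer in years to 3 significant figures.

66.2 yr

Box A: F(A→B) = (2120 + 1170) − 1200 = 2090.0 t/yr.
Box B: F(B→C) = (2090.0 + 1300) − 1280 = 2110.0 t/yr.
Box C: F(C→D) = (2110.0 + 706) − 1190 = 1626.0 t/yr.
Box D: F(D→E) = (1626.0 + 754) − 992 = 1388.0 t/yr.
Box E throughput = its input = 1388.0 t/yr; τ = 91900 / 1388.0 = 66.21 yr.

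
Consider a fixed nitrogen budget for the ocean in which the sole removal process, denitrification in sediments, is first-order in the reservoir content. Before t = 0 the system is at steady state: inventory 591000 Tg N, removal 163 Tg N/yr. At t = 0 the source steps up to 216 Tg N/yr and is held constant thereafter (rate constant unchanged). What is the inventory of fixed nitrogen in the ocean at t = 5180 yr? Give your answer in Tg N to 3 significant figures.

737000 Tg N

The sink rate constant is k = F₀/M₀ = 163/591000 = 0.0002758 yr⁻¹.
Solving dM/dt = F₁ − kM with M(0) = M₀ gives M(t) = F₁/k + (M₀ − F₁/k)·e^(−kt).
F₁/k = 216/0.0002758 = 783170 Tg N; kt = 0.0002758 × 5180 = 1.429, e^(−kt) = 0.2396.
M(5180) = 783170 + (591000 − 783170) × 0.2396 = 783170 − 46050 = 737120 Tg N.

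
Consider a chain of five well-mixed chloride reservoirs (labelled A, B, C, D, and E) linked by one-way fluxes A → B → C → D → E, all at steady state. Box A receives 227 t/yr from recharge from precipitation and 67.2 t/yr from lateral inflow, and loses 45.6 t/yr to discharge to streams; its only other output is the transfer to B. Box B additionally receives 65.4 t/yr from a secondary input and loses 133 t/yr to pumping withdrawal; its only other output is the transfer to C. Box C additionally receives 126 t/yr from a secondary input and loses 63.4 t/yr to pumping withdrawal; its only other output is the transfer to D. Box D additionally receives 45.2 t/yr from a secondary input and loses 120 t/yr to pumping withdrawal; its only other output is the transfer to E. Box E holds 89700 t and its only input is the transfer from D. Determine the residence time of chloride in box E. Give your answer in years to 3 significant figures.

Box A: F(A→B) = (227 + 67.2) − 45.6 = 248.60 t/yr.
Box B: F(B→C) = (248.60 + 65.4) − 133 = 181.00 t/yr.
Box C: F(C→D) = (181.00 + 126) − 63.4 = 243.60 t/yr.
Box D: F(D→E) = (243.60 + 45.2) − 120 = 168.80 t/yr.
Box E throughput = its input = 168.80 t/yr; τ = 89700 / 168.80 = 531.4 yr.

531 yr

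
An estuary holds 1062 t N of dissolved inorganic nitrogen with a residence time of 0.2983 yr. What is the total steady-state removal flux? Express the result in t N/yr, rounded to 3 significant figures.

F = M / τ = 1062 / 0.2983 = 3560 t N/yr.

3560 t N/yr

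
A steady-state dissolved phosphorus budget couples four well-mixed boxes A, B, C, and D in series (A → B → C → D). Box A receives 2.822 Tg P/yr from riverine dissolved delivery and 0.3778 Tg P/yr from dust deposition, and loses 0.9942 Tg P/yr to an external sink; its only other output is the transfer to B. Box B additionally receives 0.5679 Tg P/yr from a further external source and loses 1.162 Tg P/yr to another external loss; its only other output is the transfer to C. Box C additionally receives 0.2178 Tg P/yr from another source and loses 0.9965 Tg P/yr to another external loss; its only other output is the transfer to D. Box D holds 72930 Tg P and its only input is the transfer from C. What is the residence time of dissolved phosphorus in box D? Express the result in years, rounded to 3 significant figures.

87600 yr

Box A: F(A→B) = (2.822 + 0.3778) − 0.9942 = 2.2056 Tg P/yr.
Box B: F(B→C) = (2.2056 + 0.5679) − 1.162 = 1.6115 Tg P/yr.
Box C: F(C→D) = (1.6115 + 0.2178) − 0.9965 = 0.83280 Tg P/yr.
Box D throughput = its input = 0.83280 Tg P/yr; τ = 72930 / 0.83280 = 87570 yr.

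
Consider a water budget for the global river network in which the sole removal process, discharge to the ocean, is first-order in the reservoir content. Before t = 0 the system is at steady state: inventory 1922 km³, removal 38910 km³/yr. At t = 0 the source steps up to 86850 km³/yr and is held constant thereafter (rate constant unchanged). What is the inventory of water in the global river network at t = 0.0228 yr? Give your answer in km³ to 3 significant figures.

Residence time τ = M₀/F₀ = 0.04940 yr. The eventual steady state is M_∞ = M₀·(F₁/F₀) = 1922 × 86850/38910 = 4290.0 km³.
The anomaly ΔM(t) = M(t) − M_∞ decays as ΔM₀·e^(−t/τ) with ΔM₀ = 1922 − 4290.0 = −2368 km³.
At t = 0.0228 yr, e^(−t/τ) = e^(−0.4616) = 0.6303, so ΔM = −1493 km³ and M = 4290.0 − 1493 = 2797.5 km³.

2800 km³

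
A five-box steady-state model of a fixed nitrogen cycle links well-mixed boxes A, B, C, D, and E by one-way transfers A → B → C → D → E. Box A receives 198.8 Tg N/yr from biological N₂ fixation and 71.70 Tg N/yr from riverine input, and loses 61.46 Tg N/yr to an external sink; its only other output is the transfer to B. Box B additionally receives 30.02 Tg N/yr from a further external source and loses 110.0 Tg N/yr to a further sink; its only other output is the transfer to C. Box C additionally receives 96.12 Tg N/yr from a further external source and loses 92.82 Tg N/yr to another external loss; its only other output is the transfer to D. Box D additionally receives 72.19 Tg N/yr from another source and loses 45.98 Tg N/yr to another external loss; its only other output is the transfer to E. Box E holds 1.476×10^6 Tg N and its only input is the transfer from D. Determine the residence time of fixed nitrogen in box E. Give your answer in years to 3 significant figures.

Box A: F(A→B) = (198.8 + 71.70) − 61.46 = 209.04 Tg N/yr.
Box B: F(B→C) = (209.04 + 30.02) − 110.0 = 129.06 Tg N/yr.
Box C: F(C→D) = (129.06 + 96.12) − 92.82 = 132.36 Tg N/yr.
Box D: F(D→E) = (132.36 + 72.19) − 45.98 = 158.57 Tg N/yr.
Box E throughput = its input = 158.57 Tg N/yr; τ = 1.476×10^6 / 158.57 = 9308 yr.

9310 yr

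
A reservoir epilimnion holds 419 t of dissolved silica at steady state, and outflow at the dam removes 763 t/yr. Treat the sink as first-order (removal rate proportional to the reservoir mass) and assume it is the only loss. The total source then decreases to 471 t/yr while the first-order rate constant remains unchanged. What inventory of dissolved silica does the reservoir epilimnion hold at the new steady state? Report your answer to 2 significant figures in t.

260 t

Rate constant k = F/M = 763 / 419 = 1.821 yr⁻¹.
At the new steady state, source = k·M_new ⇒ M_new = 471 / 1.821 = 258.6 t.
(Equivalently M_new = M × F_new/F_old = 419 × 471/763.)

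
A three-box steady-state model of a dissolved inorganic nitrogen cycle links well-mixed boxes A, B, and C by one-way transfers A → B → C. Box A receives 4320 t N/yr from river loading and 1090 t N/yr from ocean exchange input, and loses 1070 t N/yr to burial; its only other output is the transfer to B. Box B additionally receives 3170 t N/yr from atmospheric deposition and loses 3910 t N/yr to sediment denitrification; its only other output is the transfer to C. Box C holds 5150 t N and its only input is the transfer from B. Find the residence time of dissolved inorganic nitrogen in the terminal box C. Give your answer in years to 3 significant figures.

Box A: F(A→B) = (4320 + 1090) − 1070 = 4340.0 t N/yr.
Box B: F(B→C) = (4340.0 + 3170) − 3910 = 3600.0 t N/yr.
Box C throughput = its input = 3600.0 t N/yr; τ = 5150 / 3600.0 = 1.431 yr.

1.43 yr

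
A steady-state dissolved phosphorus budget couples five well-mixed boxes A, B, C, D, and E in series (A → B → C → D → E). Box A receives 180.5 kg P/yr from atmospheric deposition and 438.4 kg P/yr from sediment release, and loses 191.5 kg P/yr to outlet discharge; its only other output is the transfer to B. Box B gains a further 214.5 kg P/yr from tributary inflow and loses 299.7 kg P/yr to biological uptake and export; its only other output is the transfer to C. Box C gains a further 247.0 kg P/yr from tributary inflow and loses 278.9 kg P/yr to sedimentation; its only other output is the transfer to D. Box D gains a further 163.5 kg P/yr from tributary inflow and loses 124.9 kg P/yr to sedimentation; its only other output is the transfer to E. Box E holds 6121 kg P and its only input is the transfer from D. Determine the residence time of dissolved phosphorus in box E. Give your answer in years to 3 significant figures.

17.5 yr

Box A: F(A→B) = (180.5 + 438.4) − 191.5 = 427.40 kg P/yr.
Box B: F(B→C) = (427.40 + 214.5) − 299.7 = 342.20 kg P/yr.
Box C: F(C→D) = (342.20 + 247.0) − 278.9 = 310.30 kg P/yr.
Box D: F(D→E) = (310.30 + 163.5) − 124.9 = 348.90 kg P/yr.
Box E throughput = its input = 348.90 kg P/yr; τ = 6121 / 348.90 = 17.54 yr.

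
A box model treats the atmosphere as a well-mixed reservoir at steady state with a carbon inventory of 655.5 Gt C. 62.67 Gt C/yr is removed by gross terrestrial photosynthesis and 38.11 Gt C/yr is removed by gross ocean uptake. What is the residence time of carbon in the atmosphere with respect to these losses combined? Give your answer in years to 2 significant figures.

Total removal = 62.67 + 38.11 = 100.78 Gt C/yr.
τ = M / ΣF_out = 655.5 / 100.78 = 6.504 yr.

6.5 yr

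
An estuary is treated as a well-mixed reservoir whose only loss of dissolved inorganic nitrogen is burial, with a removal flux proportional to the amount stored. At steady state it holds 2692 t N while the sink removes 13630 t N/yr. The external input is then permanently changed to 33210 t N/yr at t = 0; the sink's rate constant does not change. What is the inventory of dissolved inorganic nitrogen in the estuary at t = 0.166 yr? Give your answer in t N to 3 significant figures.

τ = M₀/F₀ = 2692/13630 = 0.1975 yr; rate constant k = 1/τ.
New steady state M_∞ = F₁/k = F₁·τ = 33210 × 0.1975 = 6559.2 t N.
M(t) = M_∞ + (M₀ − M_∞)·e^(−t/τ); t/τ = 0.166/0.1975 = 0.8405, so e^(−t/τ) = 0.4315.
M(t) = 6559.2 − 3867 × 0.4315 = 4890.5 t N.

4890 t N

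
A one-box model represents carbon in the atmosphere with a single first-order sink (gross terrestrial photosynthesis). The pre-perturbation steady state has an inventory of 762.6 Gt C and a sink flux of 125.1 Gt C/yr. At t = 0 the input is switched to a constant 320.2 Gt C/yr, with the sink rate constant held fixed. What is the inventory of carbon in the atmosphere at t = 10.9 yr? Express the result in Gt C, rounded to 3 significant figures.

The sink rate constant is k = F₀/M₀ = 125.1/762.6 = 0.1640 yr⁻¹.
Solving dM/dt = F₁ − kM with M(0) = M₀ gives M(t) = F₁/k + (M₀ − F₁/k)·e^(−kt).
F₁/k = 320.2/0.1640 = 1951.9 Gt C; kt = 0.1640 × 10.9 = 1.788, e^(−kt) = 0.1673.
M(10.9) = 1951.9 + (762.6 − 1951.9) × 0.1673 = 1951.9 − 198.9 = 1753.0 Gt C.

1750 Gt C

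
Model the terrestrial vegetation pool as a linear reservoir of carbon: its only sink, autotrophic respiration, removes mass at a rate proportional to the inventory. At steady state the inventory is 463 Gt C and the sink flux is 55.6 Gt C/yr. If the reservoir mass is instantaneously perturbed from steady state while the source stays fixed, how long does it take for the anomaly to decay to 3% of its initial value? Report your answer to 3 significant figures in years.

29.2 yr

For a linear reservoir the anomaly decays as exp(−t/τ) with τ = M/F = 463/55.6 = 8.327 yr.
exp(−t/τ) = 0.03 ⇒ t = −τ ln(0.03) = 8.327 × 3.507 = 29.20 yr.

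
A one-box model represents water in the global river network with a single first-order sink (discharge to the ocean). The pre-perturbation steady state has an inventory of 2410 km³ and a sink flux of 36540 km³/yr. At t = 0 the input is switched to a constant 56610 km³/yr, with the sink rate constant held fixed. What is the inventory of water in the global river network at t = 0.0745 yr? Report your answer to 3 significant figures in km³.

3310 km³

The sink rate constant is k = F₀/M₀ = 36540/2410 = 15.16 yr⁻¹.
Solving dM/dt = F₁ − kM with M(0) = M₀ gives M(t) = F₁/k + (M₀ − F₁/k)·e^(−kt).
F₁/k = 56610/15.16 = 3733.7 km³; kt = 15.16 × 0.0745 = 1.130, e^(−kt) = 0.3232.
M(0.0745) = 3733.7 + (2410 − 3733.7) × 0.3232 = 3733.7 − 427.8 = 3305.9 km³.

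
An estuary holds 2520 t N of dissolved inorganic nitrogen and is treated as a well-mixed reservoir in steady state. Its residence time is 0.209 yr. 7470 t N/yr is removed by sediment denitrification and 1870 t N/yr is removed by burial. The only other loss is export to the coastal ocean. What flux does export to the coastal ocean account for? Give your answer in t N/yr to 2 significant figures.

Total removal F = M/τ = 2520 / 0.209 = 12060 t N/yr.
Export to the coastal ocean = F − (7470 + 1870) = 12060 − 9340 = 2717 t N/yr.

2700 t N/yr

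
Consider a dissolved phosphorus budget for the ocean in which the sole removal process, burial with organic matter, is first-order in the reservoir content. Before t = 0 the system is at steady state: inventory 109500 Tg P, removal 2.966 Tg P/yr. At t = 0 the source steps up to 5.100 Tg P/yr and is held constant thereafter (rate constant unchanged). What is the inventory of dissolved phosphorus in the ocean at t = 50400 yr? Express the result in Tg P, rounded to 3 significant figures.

168000 Tg P

The sink rate constant is k = F₀/M₀ = 2.966/109500 = 2.709×10^-5 yr⁻¹.
Solving dM/dt = F₁ − kM with M(0) = M₀ gives M(t) = F₁/k + (M₀ − F₁/k)·e^(−kt).
F₁/k = 5.100/2.709×10^-5 = 188280 Tg P; kt = 2.709×10^-5 × 50400 = 1.365, e^(−kt) = 0.2553.
M(50400) = 188280 + (109500 − 188280) × 0.2553 = 188280 − 20120 = 168170 Tg P.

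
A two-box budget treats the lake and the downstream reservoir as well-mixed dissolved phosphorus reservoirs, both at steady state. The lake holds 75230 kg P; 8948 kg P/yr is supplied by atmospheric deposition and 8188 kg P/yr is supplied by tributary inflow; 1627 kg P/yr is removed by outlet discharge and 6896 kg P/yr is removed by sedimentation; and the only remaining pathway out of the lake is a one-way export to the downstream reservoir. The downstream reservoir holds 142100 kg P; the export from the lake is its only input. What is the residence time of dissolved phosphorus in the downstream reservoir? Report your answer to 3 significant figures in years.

16.5 yr

Balance the lake: ΣF_in = 8948 + 8188 = 17136 kg P/yr.
Export to the downstream reservoir = ΣF_in − (1627 + 6896) = 8613.0 kg P/yr.
At steady state the output of the downstream reservoir equals its input, 8613.0 kg P/yr.
τ = M / F = 142100 / 8613.0 = 16.50 yr.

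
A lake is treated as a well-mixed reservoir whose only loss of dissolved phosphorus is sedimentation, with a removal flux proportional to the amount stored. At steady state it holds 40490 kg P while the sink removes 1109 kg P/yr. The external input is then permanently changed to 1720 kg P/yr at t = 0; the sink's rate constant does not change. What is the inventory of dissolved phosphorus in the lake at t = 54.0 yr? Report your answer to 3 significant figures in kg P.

57700 kg P

Residence time τ = M₀/F₀ = 36.51 yr. The eventual steady state is M_∞ = M₀·(F₁/F₀) = 40490 × 1720/1109 = 62798 kg P.
The anomaly ΔM(t) = M(t) − M_∞ decays as ΔM₀·e^(−t/τ) with ΔM₀ = 40490 − 62798 = −22310 kg P.
At t = 54.0 yr, e^(−t/τ) = e^(−1.479) = 0.2279, so ΔM = −5083 kg P and M = 62798 − 5083 = 57715 kg P.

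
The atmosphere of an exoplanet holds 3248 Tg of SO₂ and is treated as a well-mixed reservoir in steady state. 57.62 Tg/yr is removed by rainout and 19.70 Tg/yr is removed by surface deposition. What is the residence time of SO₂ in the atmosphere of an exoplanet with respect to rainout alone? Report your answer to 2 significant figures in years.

Residence time with respect to a single sink: τ = M / F_sink.
τ = 3248 / 57.62 = 56.37 yr.

56 yr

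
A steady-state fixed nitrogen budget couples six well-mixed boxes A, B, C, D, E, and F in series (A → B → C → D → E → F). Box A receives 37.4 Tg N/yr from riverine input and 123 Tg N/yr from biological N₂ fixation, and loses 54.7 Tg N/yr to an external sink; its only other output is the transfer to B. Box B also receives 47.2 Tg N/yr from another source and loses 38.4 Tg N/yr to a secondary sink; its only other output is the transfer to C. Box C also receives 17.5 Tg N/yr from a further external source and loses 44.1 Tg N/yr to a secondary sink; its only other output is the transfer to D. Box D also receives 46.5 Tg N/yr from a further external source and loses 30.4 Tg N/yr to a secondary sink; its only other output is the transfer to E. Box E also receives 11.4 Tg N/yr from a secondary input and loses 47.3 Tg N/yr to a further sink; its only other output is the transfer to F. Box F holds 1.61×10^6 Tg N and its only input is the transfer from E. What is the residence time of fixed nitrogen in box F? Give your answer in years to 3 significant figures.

Box A: F(A→B) = (37.4 + 123) − 54.7 = 105.70 Tg N/yr.
Box B: F(B→C) = (105.70 + 47.2) − 38.4 = 114.50 Tg N/yr.
Box C: F(C→D) = (114.50 + 17.5) − 44.1 = 87.900 Tg N/yr.
Box D: F(D→E) = (87.900 + 46.5) − 30.4 = 104.00 Tg N/yr.
Box E: F(E→F) = (104.00 + 11.4) − 47.3 = 68.100 Tg N/yr.
Box F throughput = its input = 68.100 Tg N/yr; τ = 1.61×10^6 / 68.100 = 23640 yr.

23600 yr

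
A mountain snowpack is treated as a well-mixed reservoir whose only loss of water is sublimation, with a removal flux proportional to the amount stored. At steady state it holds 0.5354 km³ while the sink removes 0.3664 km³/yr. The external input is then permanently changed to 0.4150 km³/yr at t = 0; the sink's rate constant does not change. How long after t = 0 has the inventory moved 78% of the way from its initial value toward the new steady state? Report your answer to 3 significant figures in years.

2.21 yr

τ = M₀/F₀ = 0.5354/0.3664 = 1.461 yr.
The remaining gap fraction is e^(−t/τ); 78% covered ⇒ e^(−t/τ) = 0.220.
t = −τ ln(0.220) = 1.461 × 1.514 = 2.213 yr.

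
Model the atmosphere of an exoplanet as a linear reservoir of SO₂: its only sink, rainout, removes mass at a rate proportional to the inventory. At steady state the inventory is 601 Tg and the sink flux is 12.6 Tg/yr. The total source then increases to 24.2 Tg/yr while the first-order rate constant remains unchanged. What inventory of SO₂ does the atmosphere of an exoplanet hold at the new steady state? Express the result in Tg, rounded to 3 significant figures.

Rate constant k = F/M = 12.6 / 601 = 0.02097 yr⁻¹.
At the new steady state, source = k·M_new ⇒ M_new = 24.2 / 0.02097 = 1154 Tg.
(Equivalently M_new = M × F_new/F_old = 601 × 24.2/12.6.)

1150 Tg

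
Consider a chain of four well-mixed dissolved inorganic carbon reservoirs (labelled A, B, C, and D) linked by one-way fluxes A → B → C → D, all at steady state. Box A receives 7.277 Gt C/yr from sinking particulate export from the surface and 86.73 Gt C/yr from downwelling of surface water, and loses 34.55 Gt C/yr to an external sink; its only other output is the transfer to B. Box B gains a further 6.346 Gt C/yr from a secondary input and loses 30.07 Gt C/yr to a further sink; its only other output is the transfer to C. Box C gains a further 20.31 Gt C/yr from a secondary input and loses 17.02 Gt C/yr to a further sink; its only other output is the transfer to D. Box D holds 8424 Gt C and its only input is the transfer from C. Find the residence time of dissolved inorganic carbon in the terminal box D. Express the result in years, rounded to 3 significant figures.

216 yr

Box A: F(A→B) = (7.277 + 86.73) − 34.55 = 59.457 Gt C/yr.
Box B: F(B→C) = (59.457 + 6.346) − 30.07 = 35.733 Gt C/yr.
Box C: F(C→D) = (35.733 + 20.31) − 17.02 = 39.023 Gt C/yr.
Box D throughput = its input = 39.023 Gt C/yr; τ = 8424 / 39.023 = 215.9 yr.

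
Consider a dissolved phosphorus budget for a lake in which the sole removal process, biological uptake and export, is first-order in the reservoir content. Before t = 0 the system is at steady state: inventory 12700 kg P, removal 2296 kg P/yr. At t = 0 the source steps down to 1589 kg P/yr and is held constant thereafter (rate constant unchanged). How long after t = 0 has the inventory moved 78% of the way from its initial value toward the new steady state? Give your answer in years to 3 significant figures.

8.38 yr

τ = M₀/F₀ = 12700/2296 = 5.531 yr.
The remaining gap fraction is e^(−t/τ); 78% covered ⇒ e^(−t/τ) = 0.220.
t = −τ ln(0.220) = 5.531 × 1.514 = 8.375 yr.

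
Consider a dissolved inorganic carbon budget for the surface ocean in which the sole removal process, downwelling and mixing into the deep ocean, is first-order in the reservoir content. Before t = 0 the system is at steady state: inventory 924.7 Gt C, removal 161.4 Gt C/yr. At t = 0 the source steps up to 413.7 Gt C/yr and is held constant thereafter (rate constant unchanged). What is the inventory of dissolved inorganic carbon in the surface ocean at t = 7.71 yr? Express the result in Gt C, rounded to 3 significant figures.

τ = M₀/F₀ = 924.7/161.4 = 5.729 yr; rate constant k = 1/τ.
New steady state M_∞ = F₁/k = F₁·τ = 413.7 × 5.729 = 2370.2 Gt C.
M(t) = M_∞ + (M₀ − M_∞)·e^(−t/τ); t/τ = 7.71/5.729 = 1.346, so e^(−t/τ) = 0.2604.
M(t) = 2370.2 − 1445 × 0.2604 = 1993.9 Gt C.

1990 Gt C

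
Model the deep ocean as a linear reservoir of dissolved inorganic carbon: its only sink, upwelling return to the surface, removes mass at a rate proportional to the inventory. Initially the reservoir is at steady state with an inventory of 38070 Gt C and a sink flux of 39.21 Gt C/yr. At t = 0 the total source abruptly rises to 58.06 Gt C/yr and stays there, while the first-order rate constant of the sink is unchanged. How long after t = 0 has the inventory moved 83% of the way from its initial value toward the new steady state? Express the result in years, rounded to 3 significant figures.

1720 yr

τ = M₀/F₀ = 38070/39.21 = 970.9 yr.
The remaining gap fraction is e^(−t/τ); 83% covered ⇒ e^(−t/τ) = 0.170.
t = −τ ln(0.170) = 970.9 × 1.772 = 1720 yr.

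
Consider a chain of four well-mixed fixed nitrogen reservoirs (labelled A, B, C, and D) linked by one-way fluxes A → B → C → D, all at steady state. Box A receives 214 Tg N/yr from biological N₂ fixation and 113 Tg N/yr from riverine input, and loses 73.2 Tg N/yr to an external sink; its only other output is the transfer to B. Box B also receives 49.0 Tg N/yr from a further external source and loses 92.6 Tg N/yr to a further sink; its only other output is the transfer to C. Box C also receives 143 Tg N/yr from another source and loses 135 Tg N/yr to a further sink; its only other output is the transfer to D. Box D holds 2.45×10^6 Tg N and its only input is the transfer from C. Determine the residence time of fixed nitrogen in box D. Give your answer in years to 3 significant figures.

Box A: F(A→B) = (214 + 113) − 73.2 = 253.80 Tg N/yr.
Box B: F(B→C) = (253.80 + 49.0) − 92.6 = 210.20 Tg N/yr.
Box C: F(C→D) = (210.20 + 143) − 135 = 218.20 Tg N/yr.
Box D throughput = its input = 218.20 Tg N/yr; τ = 2.45×10^6 / 218.20 = 11230 yr.

11200 yr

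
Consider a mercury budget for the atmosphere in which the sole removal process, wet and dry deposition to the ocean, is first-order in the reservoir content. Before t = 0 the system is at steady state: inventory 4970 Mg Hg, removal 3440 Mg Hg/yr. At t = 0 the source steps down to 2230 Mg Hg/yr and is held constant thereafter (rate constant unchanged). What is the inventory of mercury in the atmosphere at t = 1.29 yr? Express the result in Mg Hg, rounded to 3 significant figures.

3940 Mg Hg

The sink rate constant is k = F₀/M₀ = 3440/4970 = 0.6922 yr⁻¹.
Solving dM/dt = F₁ − kM with M(0) = M₀ gives M(t) = F₁/k + (M₀ − F₁/k)·e^(−kt).
F₁/k = 2230/0.6922 = 3221.8 Mg Hg; kt = 0.6922 × 1.29 = 0.8929, e^(−kt) = 0.4095.
M(1.29) = 3221.8 + (4970 − 3221.8) × 0.4095 = 3221.8 + 715.8 = 3937.7 Mg Hg.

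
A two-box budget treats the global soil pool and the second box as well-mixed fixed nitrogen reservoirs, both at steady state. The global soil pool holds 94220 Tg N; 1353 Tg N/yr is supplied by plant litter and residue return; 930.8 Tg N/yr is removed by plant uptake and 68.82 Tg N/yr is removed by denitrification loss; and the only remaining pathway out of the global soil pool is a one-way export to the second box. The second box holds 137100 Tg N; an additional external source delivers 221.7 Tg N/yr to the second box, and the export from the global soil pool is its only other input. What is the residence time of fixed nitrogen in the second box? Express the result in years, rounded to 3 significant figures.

238 yr

Balance the global soil pool: ΣF_in = 1353.0 Tg N/yr.
Export to the second box = ΣF_in − (930.8 + 68.82) = 353.38 Tg N/yr.
Total input to the second box = 353.38 + 221.7 = 575.08 Tg N/yr; at steady state this equals its total output.
τ = M / F = 137100 / 575.08 = 238.4 yr.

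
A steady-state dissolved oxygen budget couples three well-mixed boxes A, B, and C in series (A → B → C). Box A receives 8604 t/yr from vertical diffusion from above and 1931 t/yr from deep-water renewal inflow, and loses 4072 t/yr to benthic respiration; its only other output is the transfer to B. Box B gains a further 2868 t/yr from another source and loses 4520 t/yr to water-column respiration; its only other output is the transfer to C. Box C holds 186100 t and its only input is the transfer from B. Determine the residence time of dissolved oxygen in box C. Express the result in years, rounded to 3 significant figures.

Box A: F(A→B) = (8604 + 1931) − 4072 = 6463.0 t/yr.
Box B: F(B→C) = (6463.0 + 2868) − 4520 = 4811.0 t/yr.
Box C throughput = its input = 4811.0 t/yr; τ = 186100 / 4811.0 = 38.68 yr.

38.7 yr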